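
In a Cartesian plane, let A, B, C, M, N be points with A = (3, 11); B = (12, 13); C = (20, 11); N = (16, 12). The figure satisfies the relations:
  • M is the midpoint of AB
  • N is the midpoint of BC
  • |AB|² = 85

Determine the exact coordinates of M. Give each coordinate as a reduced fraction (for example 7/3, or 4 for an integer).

M = (15/2, 12)

1. M_x = 15/2  [2·M = A+B = (3, 11)+(12, 13)]
2. M_y = 12  [2·M = A+B = (3, 11)+(12, 13)]
   so M = (15/2, 12)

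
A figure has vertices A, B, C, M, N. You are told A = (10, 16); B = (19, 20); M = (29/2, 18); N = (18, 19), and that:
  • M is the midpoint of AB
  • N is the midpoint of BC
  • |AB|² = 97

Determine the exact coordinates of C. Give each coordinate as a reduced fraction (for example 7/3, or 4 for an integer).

C = (17, 18)

1. C_x = 17  [C = 2·N−B = 2·(18, 19)−(19, 20)]
2. C_y = 18  [C = 2·N−B = 2·(18, 19)−(19, 20)]
   so C = (17, 18)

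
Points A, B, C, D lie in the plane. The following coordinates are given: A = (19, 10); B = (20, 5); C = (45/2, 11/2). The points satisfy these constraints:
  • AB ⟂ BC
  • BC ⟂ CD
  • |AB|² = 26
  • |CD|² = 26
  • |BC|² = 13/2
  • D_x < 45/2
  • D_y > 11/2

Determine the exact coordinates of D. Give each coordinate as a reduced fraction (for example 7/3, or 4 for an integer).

D = (43/2, 21/2)

1. D_x = 43/2  [[BC ⟂ CD ⇒ 5/2x+1/2y-59=0] ∩ [|D−(45/2, 11/2)|²=26]]
2. D_y = 21/2  [[BC ⟂ CD ⇒ 5/2x+1/2y-59=0] ∩ [|D−(45/2, 11/2)|²=26]]
   so D = (43/2, 21/2)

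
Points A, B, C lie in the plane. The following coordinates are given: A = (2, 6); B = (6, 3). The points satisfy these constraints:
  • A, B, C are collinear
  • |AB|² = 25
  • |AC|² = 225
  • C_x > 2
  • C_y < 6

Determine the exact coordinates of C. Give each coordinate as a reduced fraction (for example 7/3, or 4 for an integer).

C = (14, -3)

1. C_x = 14  [[A, B, C are collinear ⇒ 3x+4y-30=0] ∩ [|C−(2, 6)|²=225]]
2. C_y = -3  [[A, B, C are collinear ⇒ 3x+4y-30=0] ∩ [|C−(2, 6)|²=225]]
   so C = (14, -3)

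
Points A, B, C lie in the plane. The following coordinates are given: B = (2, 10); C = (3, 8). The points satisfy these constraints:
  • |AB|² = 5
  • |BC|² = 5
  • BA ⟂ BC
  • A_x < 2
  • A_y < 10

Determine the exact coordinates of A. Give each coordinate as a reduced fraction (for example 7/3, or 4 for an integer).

1. A_x = 0  [[BA ⟂ BC ⇒ 1x-2y+18=0] ∩ [|A−(2, 10)|²=5]]
2. A_y = 9  [[BA ⟂ BC ⇒ 1x-2y+18=0] ∩ [|A−(2, 10)|²=5]]
   so A = (0, 9)

A = (0, 9)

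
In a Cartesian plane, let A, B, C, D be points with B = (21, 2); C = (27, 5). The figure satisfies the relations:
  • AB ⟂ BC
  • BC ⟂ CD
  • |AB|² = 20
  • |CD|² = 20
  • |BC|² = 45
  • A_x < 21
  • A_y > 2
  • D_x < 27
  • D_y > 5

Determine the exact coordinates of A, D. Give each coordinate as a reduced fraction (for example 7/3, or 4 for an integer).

1. A_x = 19  [[AB ⟂ BC ⇒ -6x-3y+132=0] ∩ [|A−(21, 2)|²=20]]
2. A_y = 6  [[AB ⟂ BC ⇒ -6x-3y+132=0] ∩ [|A−(21, 2)|²=20]]
   so A = (19, 6)
3. D_x = 25  [[BC ⟂ CD ⇒ 6x+3y-177=0] ∩ [|D−(27, 5)|²=20]]
4. D_y = 9  [[BC ⟂ CD ⇒ 6x+3y-177=0] ∩ [|D−(27, 5)|²=20]]
   so D = (25, 9)

A = (19, 6)
D = (25, 9)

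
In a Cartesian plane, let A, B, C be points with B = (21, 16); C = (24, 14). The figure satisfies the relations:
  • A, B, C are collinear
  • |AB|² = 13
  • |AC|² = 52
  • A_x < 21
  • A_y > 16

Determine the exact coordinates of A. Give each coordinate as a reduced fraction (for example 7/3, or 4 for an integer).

A = (18, 18)

1. A_x = 18  [[A, B, C are collinear ⇒ 2x+3y-90=0] ∩ [|A−(21, 16)|²=13]]
2. A_y = 18  [[A, B, C are collinear ⇒ 2x+3y-90=0] ∩ [|A−(21, 16)|²=13]]
   so A = (18, 18)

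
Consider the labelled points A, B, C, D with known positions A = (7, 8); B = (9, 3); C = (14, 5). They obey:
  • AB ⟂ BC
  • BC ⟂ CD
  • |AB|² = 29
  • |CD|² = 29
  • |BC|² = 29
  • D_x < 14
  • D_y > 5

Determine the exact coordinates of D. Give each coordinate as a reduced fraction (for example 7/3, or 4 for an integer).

D = (12, 10)

1. D_x = 12  [[BC ⟂ CD ⇒ 5x+2y-80=0] ∩ [|D−(14, 5)|²=29]]
2. D_y = 10  [[BC ⟂ CD ⇒ 5x+2y-80=0] ∩ [|D−(14, 5)|²=29]]
   so D = (12, 10)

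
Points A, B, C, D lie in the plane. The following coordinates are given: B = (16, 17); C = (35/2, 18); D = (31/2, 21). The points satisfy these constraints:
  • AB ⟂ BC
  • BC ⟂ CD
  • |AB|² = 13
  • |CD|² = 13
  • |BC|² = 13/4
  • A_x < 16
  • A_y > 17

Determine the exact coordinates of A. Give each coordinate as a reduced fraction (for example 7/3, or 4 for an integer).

1. A_x = 14  [[AB ⟂ BC ⇒ -3/2x-1y+41=0] ∩ [|A−(16, 17)|²=13]]
2. A_y = 20  [[AB ⟂ BC ⇒ -3/2x-1y+41=0] ∩ [|A−(16, 17)|²=13]]
   so A = (14, 20)

A = (14, 20)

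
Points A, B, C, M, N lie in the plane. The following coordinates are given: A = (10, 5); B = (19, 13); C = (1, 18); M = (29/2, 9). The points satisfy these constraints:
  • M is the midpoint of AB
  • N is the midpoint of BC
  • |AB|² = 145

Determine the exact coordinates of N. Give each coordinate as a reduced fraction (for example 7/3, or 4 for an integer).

N = (10, 31/2)

1. N_x = 10  [2·N = B+C = (19, 13)+(1, 18)]
2. N_y = 31/2  [2·N = B+C = (19, 13)+(1, 18)]
   so N = (10, 31/2)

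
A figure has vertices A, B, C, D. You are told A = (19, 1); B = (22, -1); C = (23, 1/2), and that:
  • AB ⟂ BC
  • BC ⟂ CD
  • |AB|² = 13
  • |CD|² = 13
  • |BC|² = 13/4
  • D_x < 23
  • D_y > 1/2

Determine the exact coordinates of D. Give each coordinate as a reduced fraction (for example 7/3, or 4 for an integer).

D = (20, 5/2)

1. D_x = 20  [[BC ⟂ CD ⇒ 1x+3/2y-95/4=0] ∩ [|D−(23, 1/2)|²=13]]
2. D_y = 5/2  [[BC ⟂ CD ⇒ 1x+3/2y-95/4=0] ∩ [|D−(23, 1/2)|²=13]]
   so D = (20, 5/2)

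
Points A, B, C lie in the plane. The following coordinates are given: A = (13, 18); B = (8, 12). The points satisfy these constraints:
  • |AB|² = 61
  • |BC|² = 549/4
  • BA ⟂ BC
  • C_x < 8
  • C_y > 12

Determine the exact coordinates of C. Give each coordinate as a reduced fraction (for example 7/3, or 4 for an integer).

C = (-1, 39/2)

1. C_x = -1  [[BA ⟂ BC ⇒ 5x+6y-112=0] ∩ [|C−(8, 12)|²=549/4]]
2. C_y = 39/2  [[BA ⟂ BC ⇒ 5x+6y-112=0] ∩ [|C−(8, 12)|²=549/4]]
   so C = (-1, 39/2)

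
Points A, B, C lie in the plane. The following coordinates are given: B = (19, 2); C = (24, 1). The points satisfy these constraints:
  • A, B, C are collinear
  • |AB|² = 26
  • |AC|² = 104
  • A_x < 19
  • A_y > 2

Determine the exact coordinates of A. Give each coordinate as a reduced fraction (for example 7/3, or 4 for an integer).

A = (14, 3)

1. A_x = 14  [[A, B, C are collinear ⇒ 1x+5y-29=0] ∩ [|A−(19, 2)|²=26]]
2. A_y = 3  [[A, B, C are collinear ⇒ 1x+5y-29=0] ∩ [|A−(19, 2)|²=26]]
   so A = (14, 3)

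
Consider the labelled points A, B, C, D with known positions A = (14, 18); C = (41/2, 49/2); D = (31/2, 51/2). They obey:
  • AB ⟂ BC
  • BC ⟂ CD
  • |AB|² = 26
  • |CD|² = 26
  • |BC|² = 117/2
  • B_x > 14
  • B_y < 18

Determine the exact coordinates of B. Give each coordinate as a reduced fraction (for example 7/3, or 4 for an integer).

1. B_x = 19  [[BC ⟂ CD ⇒ 5x-1y-78=0] ∩ [|B−(14, 18)|²=26]]
2. B_y = 17  [[BC ⟂ CD ⇒ 5x-1y-78=0] ∩ [|B−(14, 18)|²=26]]
   so B = (19, 17)

B = (19, 17)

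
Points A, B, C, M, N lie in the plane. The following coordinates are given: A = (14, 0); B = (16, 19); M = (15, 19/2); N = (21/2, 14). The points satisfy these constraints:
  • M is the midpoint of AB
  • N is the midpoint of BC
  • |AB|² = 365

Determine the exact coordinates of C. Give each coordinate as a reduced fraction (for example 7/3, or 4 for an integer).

C = (5, 9)

1. C_x = 5  [C = 2·N−B = 2·(21/2, 14)−(16, 19)]
2. C_y = 9  [C = 2·N−B = 2·(21/2, 14)−(16, 19)]
   so C = (5, 9)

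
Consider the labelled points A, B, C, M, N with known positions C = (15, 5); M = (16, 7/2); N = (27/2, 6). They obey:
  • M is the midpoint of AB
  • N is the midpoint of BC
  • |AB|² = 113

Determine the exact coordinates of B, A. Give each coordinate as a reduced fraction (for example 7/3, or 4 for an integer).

1. B_x = 12  [B = 2·N−C = 2·(27/2, 6)−(15, 5)]
2. B_y = 7  [B = 2·N−C = 2·(27/2, 6)−(15, 5)]
   so B = (12, 7)
3. A_x = 20  [A = 2·M−B = 2·(16, 7/2)−(12, 7)]
4. A_y = 0  [A = 2·M−B = 2·(16, 7/2)−(12, 7)]
   so A = (20, 0)

B = (12, 7)
A = (20, 0)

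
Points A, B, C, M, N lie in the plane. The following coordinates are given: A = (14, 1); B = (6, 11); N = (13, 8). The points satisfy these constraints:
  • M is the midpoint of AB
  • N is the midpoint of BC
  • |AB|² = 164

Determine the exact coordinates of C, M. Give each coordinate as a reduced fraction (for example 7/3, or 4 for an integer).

1. M_x = 10  [2·M = A+B = (14, 1)+(6, 11)]
2. M_y = 6  [2·M = A+B = (14, 1)+(6, 11)]
   so M = (10, 6)
3. C_x = 20  [C = 2·N−B = 2·(13, 8)−(6, 11)]
4. C_y = 5  [C = 2·N−B = 2·(13, 8)−(6, 11)]
   so C = (20, 5)

C = (20, 5)
M = (10, 6)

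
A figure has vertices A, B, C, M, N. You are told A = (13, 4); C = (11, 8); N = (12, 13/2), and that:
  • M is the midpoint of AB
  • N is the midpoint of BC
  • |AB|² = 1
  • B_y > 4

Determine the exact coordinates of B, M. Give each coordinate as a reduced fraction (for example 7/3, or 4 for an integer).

B = (13, 5)
M = (13, 9/2)

1. B_x = 13  [B = 2·N−C = 2·(12, 13/2)−(11, 8)]
2. B_y = 5  [B = 2·N−C = 2·(12, 13/2)−(11, 8)]
   so B = (13, 5)
3. M_x = 13  [2·M = A+B = (13, 4)+(13, 5)]
4. M_y = 9/2  [2·M = A+B = (13, 4)+(13, 5)]
   so M = (13, 9/2)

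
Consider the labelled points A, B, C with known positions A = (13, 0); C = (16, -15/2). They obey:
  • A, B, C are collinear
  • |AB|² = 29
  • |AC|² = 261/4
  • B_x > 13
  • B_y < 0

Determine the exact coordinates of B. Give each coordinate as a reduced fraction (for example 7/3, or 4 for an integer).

1. B_x = 15  [[A, B, C are collinear ⇒ -15/2x-3y+195/2=0] ∩ [|B−(13, 0)|²=29]]
2. B_y = -5  [[A, B, C are collinear ⇒ -15/2x-3y+195/2=0] ∩ [|B−(13, 0)|²=29]]
   so B = (15, -5)

B = (15, -5)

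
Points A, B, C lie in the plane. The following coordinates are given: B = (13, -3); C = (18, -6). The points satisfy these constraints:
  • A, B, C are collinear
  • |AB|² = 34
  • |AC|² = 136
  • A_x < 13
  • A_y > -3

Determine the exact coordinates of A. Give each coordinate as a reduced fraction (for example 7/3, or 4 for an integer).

A = (8, 0)

1. A_x = 8  [[A, B, C are collinear ⇒ 3x+5y-24=0] ∩ [|A−(13, -3)|²=34]]
2. A_y = 0  [[A, B, C are collinear ⇒ 3x+5y-24=0] ∩ [|A−(13, -3)|²=34]]
   so A = (8, 0)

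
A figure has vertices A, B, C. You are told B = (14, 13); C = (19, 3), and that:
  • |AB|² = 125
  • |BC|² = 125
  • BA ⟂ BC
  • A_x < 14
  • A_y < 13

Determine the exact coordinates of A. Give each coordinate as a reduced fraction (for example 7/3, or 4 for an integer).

A = (4, 8)

1. A_x = 4  [[BA ⟂ BC ⇒ 5x-10y+60=0] ∩ [|A−(14, 13)|²=125]]
2. A_y = 8  [[BA ⟂ BC ⇒ 5x-10y+60=0] ∩ [|A−(14, 13)|²=125]]
   so A = (4, 8)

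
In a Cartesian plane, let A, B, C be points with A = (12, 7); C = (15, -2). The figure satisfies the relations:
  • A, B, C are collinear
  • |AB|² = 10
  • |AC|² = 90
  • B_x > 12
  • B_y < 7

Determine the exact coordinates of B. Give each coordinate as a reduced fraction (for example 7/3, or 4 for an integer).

B = (13, 4)

1. B_x = 13  [[A, B, C are collinear ⇒ -9x-3y+129=0] ∩ [|B−(12, 7)|²=10]]
2. B_y = 4  [[A, B, C are collinear ⇒ -9x-3y+129=0] ∩ [|B−(12, 7)|²=10]]
   so B = (13, 4)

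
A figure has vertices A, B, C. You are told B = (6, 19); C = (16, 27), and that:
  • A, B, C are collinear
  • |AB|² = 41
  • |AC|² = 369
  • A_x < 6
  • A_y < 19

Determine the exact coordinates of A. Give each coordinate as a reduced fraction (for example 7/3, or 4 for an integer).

A = (1, 15)

1. A_x = 1  [[A, B, C are collinear ⇒ -8x+10y-142=0] ∩ [|A−(6, 19)|²=41]]
2. A_y = 15  [[A, B, C are collinear ⇒ -8x+10y-142=0] ∩ [|A−(6, 19)|²=41]]
   so A = (1, 15)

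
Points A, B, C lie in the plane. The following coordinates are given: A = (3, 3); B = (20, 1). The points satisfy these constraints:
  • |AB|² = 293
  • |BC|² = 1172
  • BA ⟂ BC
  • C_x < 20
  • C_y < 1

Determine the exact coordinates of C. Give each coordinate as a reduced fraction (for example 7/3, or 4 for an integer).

C = (16, -33)

1. C_x = 16  [[BA ⟂ BC ⇒ -17x+2y+338=0] ∩ [|C−(20, 1)|²=1172]]
2. C_y = -33  [[BA ⟂ BC ⇒ -17x+2y+338=0] ∩ [|C−(20, 1)|²=1172]]
   so C = (16, -33)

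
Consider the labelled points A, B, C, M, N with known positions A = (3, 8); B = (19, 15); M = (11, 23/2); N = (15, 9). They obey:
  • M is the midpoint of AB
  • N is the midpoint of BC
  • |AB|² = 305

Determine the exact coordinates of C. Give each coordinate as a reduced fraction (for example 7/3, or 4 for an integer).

C = (11, 3)

1. C_x = 11  [C = 2·N−B = 2·(15, 9)−(19, 15)]
2. C_y = 3  [C = 2·N−B = 2·(15, 9)−(19, 15)]
   so C = (11, 3)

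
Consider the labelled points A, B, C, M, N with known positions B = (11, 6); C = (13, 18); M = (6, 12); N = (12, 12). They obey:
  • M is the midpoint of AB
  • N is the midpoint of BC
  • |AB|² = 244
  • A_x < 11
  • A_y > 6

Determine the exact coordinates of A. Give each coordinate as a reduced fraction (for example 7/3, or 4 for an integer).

1. A_x = 1  [A = 2·M−B = 2·(6, 12)−(11, 6)]
2. A_y = 18  [A = 2·M−B = 2·(6, 12)−(11, 6)]
   so A = (1, 18)

A = (1, 18)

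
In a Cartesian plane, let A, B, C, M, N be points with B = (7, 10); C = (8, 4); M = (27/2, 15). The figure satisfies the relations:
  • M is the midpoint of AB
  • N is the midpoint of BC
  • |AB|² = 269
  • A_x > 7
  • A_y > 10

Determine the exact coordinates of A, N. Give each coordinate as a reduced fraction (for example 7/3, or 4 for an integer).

A = (20, 20)
N = (15/2, 7)

1. A_x = 20  [A = 2·M−B = 2·(27/2, 15)−(7, 10)]
2. A_y = 20  [A = 2·M−B = 2·(27/2, 15)−(7, 10)]
   so A = (20, 20)
3. N_x = 15/2  [2·N = B+C = (7, 10)+(8, 4)]
4. N_y = 7  [2·N = B+C = (7, 10)+(8, 4)]
   so N = (15/2, 7)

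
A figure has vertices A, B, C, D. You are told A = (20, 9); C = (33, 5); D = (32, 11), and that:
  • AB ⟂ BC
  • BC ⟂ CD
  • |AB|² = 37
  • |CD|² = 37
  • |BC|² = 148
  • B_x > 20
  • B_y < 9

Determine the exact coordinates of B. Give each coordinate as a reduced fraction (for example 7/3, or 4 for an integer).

B = (21, 3)

1. B_x = 21  [[BC ⟂ CD ⇒ 1x-6y-3=0] ∩ [|B−(20, 9)|²=37]]
2. B_y = 3  [[BC ⟂ CD ⇒ 1x-6y-3=0] ∩ [|B−(20, 9)|²=37]]
   so B = (21, 3)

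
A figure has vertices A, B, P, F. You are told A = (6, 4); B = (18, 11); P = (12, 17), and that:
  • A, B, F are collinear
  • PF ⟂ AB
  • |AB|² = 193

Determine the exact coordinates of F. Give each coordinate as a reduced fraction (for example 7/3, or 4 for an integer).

1. F_x = 3114/193  [[A, B, F are collinear ⇒ -7x+12y-6=0] ∩ [PF ⟂ AB ⇒ 12x+7y-263=0]]
2. F_y = 1913/193  [[A, B, F are collinear ⇒ -7x+12y-6=0] ∩ [PF ⟂ AB ⇒ 12x+7y-263=0]]
   so F = (3114/193, 1913/193)

F = (3114/193, 1913/193)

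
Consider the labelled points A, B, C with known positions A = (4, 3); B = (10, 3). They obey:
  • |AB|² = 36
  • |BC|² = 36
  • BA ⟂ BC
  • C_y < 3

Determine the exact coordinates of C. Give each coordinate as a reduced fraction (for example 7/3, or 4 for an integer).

1. C_x = 10  [[BA ⟂ BC ⇒ -6x+60=0] ∩ [|C−(10, 3)|²=36]]
2. C_y = -3  [[BA ⟂ BC ⇒ -6x+60=0] ∩ [|C−(10, 3)|²=36]]
   so C = (10, -3)

C = (10, -3)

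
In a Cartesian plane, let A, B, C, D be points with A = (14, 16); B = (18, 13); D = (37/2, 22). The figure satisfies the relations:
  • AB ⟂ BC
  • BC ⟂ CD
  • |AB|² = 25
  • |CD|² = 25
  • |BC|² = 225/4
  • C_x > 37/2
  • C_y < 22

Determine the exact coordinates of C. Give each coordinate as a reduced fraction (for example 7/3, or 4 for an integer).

C = (45/2, 19)

1. C_x = 45/2  [[AB ⟂ BC ⇒ 4x-3y-33=0] ∩ [|C−(37/2, 22)|²=25]]
2. C_y = 19  [[AB ⟂ BC ⇒ 4x-3y-33=0] ∩ [|C−(37/2, 22)|²=25]]
   so C = (45/2, 19)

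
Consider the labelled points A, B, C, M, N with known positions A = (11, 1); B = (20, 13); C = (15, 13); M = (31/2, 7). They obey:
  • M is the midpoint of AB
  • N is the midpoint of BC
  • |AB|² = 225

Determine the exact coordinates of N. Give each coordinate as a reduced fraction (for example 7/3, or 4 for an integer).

N = (35/2, 13)

1. N_x = 35/2  [2·N = B+C = (20, 13)+(15, 13)]
2. N_y = 13  [2·N = B+C = (20, 13)+(15, 13)]
   so N = (35/2, 13)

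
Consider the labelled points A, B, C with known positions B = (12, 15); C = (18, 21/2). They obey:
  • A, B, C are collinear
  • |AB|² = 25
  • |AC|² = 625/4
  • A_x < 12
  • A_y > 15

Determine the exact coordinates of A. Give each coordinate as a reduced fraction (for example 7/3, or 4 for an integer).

A = (8, 18)

1. A_x = 8  [[A, B, C are collinear ⇒ 9/2x+6y-144=0] ∩ [|A−(12, 15)|²=25]]
2. A_y = 18  [[A, B, C are collinear ⇒ 9/2x+6y-144=0] ∩ [|A−(12, 15)|²=25]]
   so A = (8, 18)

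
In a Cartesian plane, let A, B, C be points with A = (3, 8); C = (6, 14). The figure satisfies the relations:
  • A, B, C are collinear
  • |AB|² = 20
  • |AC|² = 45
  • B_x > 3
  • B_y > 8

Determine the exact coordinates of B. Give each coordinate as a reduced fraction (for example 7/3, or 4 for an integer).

1. B_x = 5  [[A, B, C are collinear ⇒ 6x-3y+6=0] ∩ [|B−(3, 8)|²=20]]
2. B_y = 12  [[A, B, C are collinear ⇒ 6x-3y+6=0] ∩ [|B−(3, 8)|²=20]]
   so B = (5, 12)

B = (5, 12)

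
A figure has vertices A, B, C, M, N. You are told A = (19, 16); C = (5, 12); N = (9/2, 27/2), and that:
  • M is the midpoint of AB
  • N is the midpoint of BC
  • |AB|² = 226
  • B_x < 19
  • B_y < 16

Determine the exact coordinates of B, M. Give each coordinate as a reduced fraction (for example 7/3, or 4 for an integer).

B = (4, 15)
M = (23/2, 31/2)

1. B_x = 4  [B = 2·N−C = 2·(9/2, 27/2)−(5, 12)]
2. B_y = 15  [B = 2·N−C = 2·(9/2, 27/2)−(5, 12)]
   so B = (4, 15)
3. M_x = 23/2  [2·M = A+B = (19, 16)+(4, 15)]
4. M_y = 31/2  [2·M = A+B = (19, 16)+(4, 15)]
   so M = (23/2, 31/2)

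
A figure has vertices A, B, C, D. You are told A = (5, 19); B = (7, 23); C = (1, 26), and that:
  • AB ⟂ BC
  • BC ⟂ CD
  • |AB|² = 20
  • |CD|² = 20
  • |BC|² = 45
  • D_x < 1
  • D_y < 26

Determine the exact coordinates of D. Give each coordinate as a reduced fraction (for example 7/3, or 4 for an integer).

D = (-1, 22)

1. D_x = -1  [[BC ⟂ CD ⇒ -6x+3y-72=0] ∩ [|D−(1, 26)|²=20]]
2. D_y = 22  [[BC ⟂ CD ⇒ -6x+3y-72=0] ∩ [|D−(1, 26)|²=20]]
   so D = (-1, 22)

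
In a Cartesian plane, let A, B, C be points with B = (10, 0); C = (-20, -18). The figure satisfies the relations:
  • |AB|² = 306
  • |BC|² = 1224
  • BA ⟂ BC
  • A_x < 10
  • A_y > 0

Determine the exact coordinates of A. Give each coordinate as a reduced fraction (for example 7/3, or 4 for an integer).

1. A_x = 1  [[BA ⟂ BC ⇒ -30x-18y+300=0] ∩ [|A−(10, 0)|²=306]]
2. A_y = 15  [[BA ⟂ BC ⇒ -30x-18y+300=0] ∩ [|A−(10, 0)|²=306]]
   so A = (1, 15)

A = (1, 15)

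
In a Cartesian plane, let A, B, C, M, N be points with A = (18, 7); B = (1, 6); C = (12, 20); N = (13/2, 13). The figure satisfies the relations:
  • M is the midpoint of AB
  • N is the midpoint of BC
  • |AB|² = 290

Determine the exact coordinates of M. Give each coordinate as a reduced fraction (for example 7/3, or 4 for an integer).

1. M_x = 19/2  [2·M = A+B = (18, 7)+(1, 6)]
2. M_y = 13/2  [2·M = A+B = (18, 7)+(1, 6)]
   so M = (19/2, 13/2)

M = (19/2, 13/2)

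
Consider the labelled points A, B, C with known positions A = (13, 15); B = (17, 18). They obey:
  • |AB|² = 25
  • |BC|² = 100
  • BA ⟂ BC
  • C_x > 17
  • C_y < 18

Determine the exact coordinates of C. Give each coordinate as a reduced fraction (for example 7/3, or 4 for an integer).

C = (23, 10)

1. C_x = 23  [[BA ⟂ BC ⇒ -4x-3y+122=0] ∩ [|C−(17, 18)|²=100]]
2. C_y = 10  [[BA ⟂ BC ⇒ -4x-3y+122=0] ∩ [|C−(17, 18)|²=100]]
   so C = (23, 10)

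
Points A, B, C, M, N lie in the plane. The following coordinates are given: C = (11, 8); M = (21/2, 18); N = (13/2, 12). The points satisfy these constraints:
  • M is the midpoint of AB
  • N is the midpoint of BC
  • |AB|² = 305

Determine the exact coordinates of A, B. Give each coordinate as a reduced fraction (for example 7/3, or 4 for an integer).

A = (19, 20)
B = (2, 16)

1. B_x = 2  [B = 2·N−C = 2·(13/2, 12)−(11, 8)]
2. B_y = 16  [B = 2·N−C = 2·(13/2, 12)−(11, 8)]
   so B = (2, 16)
3. A_x = 19  [A = 2·M−B = 2·(21/2, 18)−(2, 16)]
4. A_y = 20  [A = 2·M−B = 2·(21/2, 18)−(2, 16)]
   so A = (19, 20)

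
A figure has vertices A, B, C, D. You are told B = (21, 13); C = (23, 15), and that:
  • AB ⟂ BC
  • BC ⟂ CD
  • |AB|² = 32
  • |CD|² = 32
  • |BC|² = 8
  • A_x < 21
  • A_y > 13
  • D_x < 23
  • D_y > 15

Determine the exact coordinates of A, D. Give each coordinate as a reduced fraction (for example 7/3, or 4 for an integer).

1. A_x = 17  [[AB ⟂ BC ⇒ -2x-2y+68=0] ∩ [|A−(21, 13)|²=32]]
2. A_y = 17  [[AB ⟂ BC ⇒ -2x-2y+68=0] ∩ [|A−(21, 13)|²=32]]
   so A = (17, 17)
3. D_x = 19  [[BC ⟂ CD ⇒ 2x+2y-76=0] ∩ [|D−(23, 15)|²=32]]
4. D_y = 19  [[BC ⟂ CD ⇒ 2x+2y-76=0] ∩ [|D−(23, 15)|²=32]]
   so D = (19, 19)

A = (17, 17)
D = (19, 19)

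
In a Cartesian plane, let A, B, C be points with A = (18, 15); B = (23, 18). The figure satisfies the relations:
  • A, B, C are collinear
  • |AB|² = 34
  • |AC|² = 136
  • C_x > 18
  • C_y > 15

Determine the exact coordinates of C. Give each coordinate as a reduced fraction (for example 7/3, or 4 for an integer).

1. C_x = 28  [[A, B, C are collinear ⇒ -3x+5y-21=0] ∩ [|C−(18, 15)|²=136]]
2. C_y = 21  [[A, B, C are collinear ⇒ -3x+5y-21=0] ∩ [|C−(18, 15)|²=136]]
   so C = (28, 21)

C = (28, 21)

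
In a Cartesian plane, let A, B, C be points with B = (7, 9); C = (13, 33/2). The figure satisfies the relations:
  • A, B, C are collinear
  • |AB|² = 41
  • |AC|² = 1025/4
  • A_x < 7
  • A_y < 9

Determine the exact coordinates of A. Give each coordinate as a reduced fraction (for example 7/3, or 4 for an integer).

1. A_x = 3  [[A, B, C are collinear ⇒ -15/2x+6y-3/2=0] ∩ [|A−(7, 9)|²=41]]
2. A_y = 4  [[A, B, C are collinear ⇒ -15/2x+6y-3/2=0] ∩ [|A−(7, 9)|²=41]]
   so A = (3, 4)

A = (3, 4)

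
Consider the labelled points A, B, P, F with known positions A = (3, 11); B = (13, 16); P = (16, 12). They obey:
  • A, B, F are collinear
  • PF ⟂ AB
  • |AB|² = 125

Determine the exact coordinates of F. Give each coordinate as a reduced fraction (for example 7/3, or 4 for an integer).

1. F_x = 69/5  [[A, B, F are collinear ⇒ -5x+10y-95=0] ∩ [PF ⟂ AB ⇒ 10x+5y-220=0]]
2. F_y = 82/5  [[A, B, F are collinear ⇒ -5x+10y-95=0] ∩ [PF ⟂ AB ⇒ 10x+5y-220=0]]
   so F = (69/5, 82/5)

F = (69/5, 82/5)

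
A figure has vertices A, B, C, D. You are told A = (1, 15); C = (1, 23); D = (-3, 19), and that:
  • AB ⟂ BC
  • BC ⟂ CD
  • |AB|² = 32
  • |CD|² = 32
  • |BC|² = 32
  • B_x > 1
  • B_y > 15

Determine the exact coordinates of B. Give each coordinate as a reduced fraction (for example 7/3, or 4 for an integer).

B = (5, 19)

1. B_x = 5  [[BC ⟂ CD ⇒ 4x+4y-96=0] ∩ [|B−(1, 15)|²=32]]
2. B_y = 19  [[BC ⟂ CD ⇒ 4x+4y-96=0] ∩ [|B−(1, 15)|²=32]]
   so B = (5, 19)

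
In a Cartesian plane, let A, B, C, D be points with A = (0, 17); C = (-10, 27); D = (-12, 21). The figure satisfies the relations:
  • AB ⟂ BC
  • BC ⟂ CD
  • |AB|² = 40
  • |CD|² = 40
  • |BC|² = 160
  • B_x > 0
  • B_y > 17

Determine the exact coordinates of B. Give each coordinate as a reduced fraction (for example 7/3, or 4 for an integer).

1. B_x = 2  [[BC ⟂ CD ⇒ 2x+6y-142=0] ∩ [|B−(0, 17)|²=40]]
2. B_y = 23  [[BC ⟂ CD ⇒ 2x+6y-142=0] ∩ [|B−(0, 17)|²=40]]
   so B = (2, 23)

B = (2, 23)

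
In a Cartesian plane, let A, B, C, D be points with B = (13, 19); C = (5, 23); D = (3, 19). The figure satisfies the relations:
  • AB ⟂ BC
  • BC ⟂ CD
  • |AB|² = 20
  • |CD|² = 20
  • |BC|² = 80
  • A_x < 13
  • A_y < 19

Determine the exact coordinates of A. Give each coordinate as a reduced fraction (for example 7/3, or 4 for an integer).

1. A_x = 11  [[AB ⟂ BC ⇒ 8x-4y-28=0] ∩ [|A−(13, 19)|²=20]]
2. A_y = 15  [[AB ⟂ BC ⇒ 8x-4y-28=0] ∩ [|A−(13, 19)|²=20]]
   so A = (11, 15)

A = (11, 15)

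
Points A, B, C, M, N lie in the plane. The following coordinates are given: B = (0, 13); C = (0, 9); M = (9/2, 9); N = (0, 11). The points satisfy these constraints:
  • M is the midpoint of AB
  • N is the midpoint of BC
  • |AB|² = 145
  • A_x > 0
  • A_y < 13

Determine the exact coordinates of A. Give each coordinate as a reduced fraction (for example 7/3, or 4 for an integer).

A = (9, 5)

1. A_x = 9  [A = 2·M−B = 2·(9/2, 9)−(0, 13)]
2. A_y = 5  [A = 2·M−B = 2·(9/2, 9)−(0, 13)]
   so A = (9, 5)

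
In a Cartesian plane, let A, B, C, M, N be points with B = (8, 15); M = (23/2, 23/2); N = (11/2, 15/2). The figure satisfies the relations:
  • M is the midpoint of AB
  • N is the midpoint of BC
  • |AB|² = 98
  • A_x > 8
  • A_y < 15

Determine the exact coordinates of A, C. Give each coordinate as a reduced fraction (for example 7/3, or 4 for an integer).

A = (15, 8)
C = (3, 0)

1. A_x = 15  [A = 2·M−B = 2·(23/2, 23/2)−(8, 15)]
2. A_y = 8  [A = 2·M−B = 2·(23/2, 23/2)−(8, 15)]
   so A = (15, 8)
3. C_x = 3  [C = 2·N−B = 2·(11/2, 15/2)−(8, 15)]
4. C_y = 0  [C = 2·N−B = 2·(11/2, 15/2)−(8, 15)]
   so C = (3, 0)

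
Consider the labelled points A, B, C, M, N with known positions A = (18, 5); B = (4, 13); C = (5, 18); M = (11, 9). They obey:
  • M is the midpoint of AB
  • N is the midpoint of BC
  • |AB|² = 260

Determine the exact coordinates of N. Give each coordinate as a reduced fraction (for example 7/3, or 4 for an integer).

1. N_x = 9/2  [2·N = B+C = (4, 13)+(5, 18)]
2. N_y = 31/2  [2·N = B+C = (4, 13)+(5, 18)]
   so N = (9/2, 31/2)

N = (9/2, 31/2)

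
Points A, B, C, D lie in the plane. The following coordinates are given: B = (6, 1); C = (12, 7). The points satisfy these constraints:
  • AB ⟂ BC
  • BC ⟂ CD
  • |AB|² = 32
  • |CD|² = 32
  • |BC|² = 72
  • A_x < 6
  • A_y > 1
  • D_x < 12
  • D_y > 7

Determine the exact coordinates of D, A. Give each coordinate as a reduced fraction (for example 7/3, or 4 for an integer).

D = (8, 11)
A = (2, 5)

1. D_x = 8  [[BC ⟂ CD ⇒ 6x+6y-114=0] ∩ [|D−(12, 7)|²=32]]
2. D_y = 11  [[BC ⟂ CD ⇒ 6x+6y-114=0] ∩ [|D−(12, 7)|²=32]]
   so D = (8, 11)
3. A_x = 2  [[AB ⟂ BC ⇒ -6x-6y+42=0] ∩ [|A−(6, 1)|²=32]]
4. A_y = 5  [[AB ⟂ BC ⇒ -6x-6y+42=0] ∩ [|A−(6, 1)|²=32]]
   so A = (2, 5)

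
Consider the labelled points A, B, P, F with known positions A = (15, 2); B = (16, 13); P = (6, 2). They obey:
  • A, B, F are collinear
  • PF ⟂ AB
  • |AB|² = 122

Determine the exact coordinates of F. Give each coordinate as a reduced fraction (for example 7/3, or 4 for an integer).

F = (1821/122, 145/122)

1. F_x = 1821/122  [[A, B, F are collinear ⇒ -11x+1y+163=0] ∩ [PF ⟂ AB ⇒ 1x+11y-28=0]]
2. F_y = 145/122  [[A, B, F are collinear ⇒ -11x+1y+163=0] ∩ [PF ⟂ AB ⇒ 1x+11y-28=0]]
   so F = (1821/122, 145/122)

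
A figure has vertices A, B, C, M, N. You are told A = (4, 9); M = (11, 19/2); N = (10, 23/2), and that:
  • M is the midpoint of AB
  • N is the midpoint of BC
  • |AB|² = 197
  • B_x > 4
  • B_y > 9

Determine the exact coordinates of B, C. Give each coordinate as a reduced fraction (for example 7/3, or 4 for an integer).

B = (18, 10)
C = (2, 13)

1. B_x = 18  [B = 2·M−A = 2·(11, 19/2)−(4, 9)]
2. B_y = 10  [B = 2·M−A = 2·(11, 19/2)−(4, 9)]
   so B = (18, 10)
3. C_x = 2  [C = 2·N−B = 2·(10, 23/2)−(18, 10)]
4. C_y = 13  [C = 2·N−B = 2·(10, 23/2)−(18, 10)]
   so C = (2, 13)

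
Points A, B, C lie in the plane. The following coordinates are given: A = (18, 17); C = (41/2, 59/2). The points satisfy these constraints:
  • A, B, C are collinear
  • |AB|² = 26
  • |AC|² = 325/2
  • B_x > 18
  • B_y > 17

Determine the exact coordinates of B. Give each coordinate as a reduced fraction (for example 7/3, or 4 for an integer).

B = (19, 22)

1. B_x = 19  [[A, B, C are collinear ⇒ 25/2x-5/2y-365/2=0] ∩ [|B−(18, 17)|²=26]]
2. B_y = 22  [[A, B, C are collinear ⇒ 25/2x-5/2y-365/2=0] ∩ [|B−(18, 17)|²=26]]
   so B = (19, 22)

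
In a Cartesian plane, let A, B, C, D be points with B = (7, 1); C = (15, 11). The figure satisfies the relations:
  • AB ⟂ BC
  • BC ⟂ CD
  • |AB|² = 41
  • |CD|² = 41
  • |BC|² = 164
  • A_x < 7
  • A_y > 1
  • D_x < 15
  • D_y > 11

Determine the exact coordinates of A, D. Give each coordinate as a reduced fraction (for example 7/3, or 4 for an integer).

A = (2, 5)
D = (10, 15)

1. A_x = 2  [[AB ⟂ BC ⇒ -8x-10y+66=0] ∩ [|A−(7, 1)|²=41]]
2. A_y = 5  [[AB ⟂ BC ⇒ -8x-10y+66=0] ∩ [|A−(7, 1)|²=41]]
   so A = (2, 5)
3. D_x = 10  [[BC ⟂ CD ⇒ 8x+10y-230=0] ∩ [|D−(15, 11)|²=41]]
4. D_y = 15  [[BC ⟂ CD ⇒ 8x+10y-230=0] ∩ [|D−(15, 11)|²=41]]
   so D = (10, 15)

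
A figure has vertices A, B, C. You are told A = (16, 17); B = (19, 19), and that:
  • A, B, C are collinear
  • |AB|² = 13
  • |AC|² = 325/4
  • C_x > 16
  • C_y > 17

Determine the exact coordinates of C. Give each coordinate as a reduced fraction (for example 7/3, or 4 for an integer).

C = (47/2, 22)

1. C_x = 47/2  [[A, B, C are collinear ⇒ -2x+3y-19=0] ∩ [|C−(16, 17)|²=325/4]]
2. C_y = 22  [[A, B, C are collinear ⇒ -2x+3y-19=0] ∩ [|C−(16, 17)|²=325/4]]
   so C = (47/2, 22)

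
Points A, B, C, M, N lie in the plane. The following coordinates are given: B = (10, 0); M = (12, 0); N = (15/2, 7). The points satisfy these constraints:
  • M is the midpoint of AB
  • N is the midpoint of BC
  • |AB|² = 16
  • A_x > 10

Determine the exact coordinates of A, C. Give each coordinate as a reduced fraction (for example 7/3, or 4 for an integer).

A = (14, 0)
C = (5, 14)

1. A_x = 14  [A = 2·M−B = 2·(12, 0)−(10, 0)]
2. A_y = 0  [A = 2·M−B = 2·(12, 0)−(10, 0)]
   so A = (14, 0)
3. C_x = 5  [C = 2·N−B = 2·(15/2, 7)−(10, 0)]
4. C_y = 14  [C = 2·N−B = 2·(15/2, 7)−(10, 0)]
   so C = (5, 14)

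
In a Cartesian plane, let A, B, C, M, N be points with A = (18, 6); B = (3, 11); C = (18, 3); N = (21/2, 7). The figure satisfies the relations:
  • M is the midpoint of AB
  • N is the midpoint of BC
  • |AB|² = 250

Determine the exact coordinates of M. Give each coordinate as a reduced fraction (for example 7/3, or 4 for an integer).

1. M_x = 21/2  [2·M = A+B = (18, 6)+(3, 11)]
2. M_y = 17/2  [2·M = A+B = (18, 6)+(3, 11)]
   so M = (21/2, 17/2)

M = (21/2, 17/2)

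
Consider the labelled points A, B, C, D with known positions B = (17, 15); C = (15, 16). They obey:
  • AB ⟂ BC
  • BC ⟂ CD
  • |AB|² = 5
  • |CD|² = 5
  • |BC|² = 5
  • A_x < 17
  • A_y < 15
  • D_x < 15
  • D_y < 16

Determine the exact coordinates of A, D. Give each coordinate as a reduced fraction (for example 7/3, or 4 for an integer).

A = (16, 13)
D = (14, 14)

1. A_x = 16  [[AB ⟂ BC ⇒ 2x-1y-19=0] ∩ [|A−(17, 15)|²=5]]
2. A_y = 13  [[AB ⟂ BC ⇒ 2x-1y-19=0] ∩ [|A−(17, 15)|²=5]]
   so A = (16, 13)
3. D_x = 14  [[BC ⟂ CD ⇒ -2x+1y+14=0] ∩ [|D−(15, 16)|²=5]]
4. D_y = 14  [[BC ⟂ CD ⇒ -2x+1y+14=0] ∩ [|D−(15, 16)|²=5]]
   so D = (14, 14)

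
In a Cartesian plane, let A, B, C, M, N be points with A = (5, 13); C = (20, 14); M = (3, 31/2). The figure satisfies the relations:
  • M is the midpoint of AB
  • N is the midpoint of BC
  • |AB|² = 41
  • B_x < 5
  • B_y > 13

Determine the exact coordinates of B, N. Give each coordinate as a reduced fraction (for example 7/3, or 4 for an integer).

1. B_x = 1  [B = 2·M−A = 2·(3, 31/2)−(5, 13)]
2. B_y = 18  [B = 2·M−A = 2·(3, 31/2)−(5, 13)]
   so B = (1, 18)
3. N_x = 21/2  [2·N = B+C = (1, 18)+(20, 14)]
4. N_y = 16  [2·N = B+C = (1, 18)+(20, 14)]
   so N = (21/2, 16)

B = (1, 18)
N = (21/2, 16)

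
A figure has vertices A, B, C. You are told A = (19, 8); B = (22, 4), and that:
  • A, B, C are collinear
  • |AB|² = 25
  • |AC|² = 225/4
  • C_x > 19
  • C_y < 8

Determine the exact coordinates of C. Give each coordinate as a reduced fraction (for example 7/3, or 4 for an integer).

1. C_x = 47/2  [[A, B, C are collinear ⇒ 4x+3y-100=0] ∩ [|C−(19, 8)|²=225/4]]
2. C_y = 2  [[A, B, C are collinear ⇒ 4x+3y-100=0] ∩ [|C−(19, 8)|²=225/4]]
   so C = (47/2, 2)

C = (47/2, 2)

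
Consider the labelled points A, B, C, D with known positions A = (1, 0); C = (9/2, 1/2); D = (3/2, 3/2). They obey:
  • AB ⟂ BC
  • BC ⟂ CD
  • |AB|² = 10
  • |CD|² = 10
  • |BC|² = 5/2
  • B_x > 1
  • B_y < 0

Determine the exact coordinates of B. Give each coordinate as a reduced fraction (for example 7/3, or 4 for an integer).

1. B_x = 4  [[BC ⟂ CD ⇒ 3x-1y-13=0] ∩ [|B−(1, 0)|²=10]]
2. B_y = -1  [[BC ⟂ CD ⇒ 3x-1y-13=0] ∩ [|B−(1, 0)|²=10]]
   so B = (4, -1)

B = (4, -1)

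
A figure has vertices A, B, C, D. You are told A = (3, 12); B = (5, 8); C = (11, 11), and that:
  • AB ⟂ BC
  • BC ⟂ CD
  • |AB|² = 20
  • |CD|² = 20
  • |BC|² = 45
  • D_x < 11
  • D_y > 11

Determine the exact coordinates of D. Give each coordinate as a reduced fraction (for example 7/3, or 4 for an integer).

1. D_x = 9  [[BC ⟂ CD ⇒ 6x+3y-99=0] ∩ [|D−(11, 11)|²=20]]
2. D_y = 15  [[BC ⟂ CD ⇒ 6x+3y-99=0] ∩ [|D−(11, 11)|²=20]]
   so D = (9, 15)

D = (9, 15)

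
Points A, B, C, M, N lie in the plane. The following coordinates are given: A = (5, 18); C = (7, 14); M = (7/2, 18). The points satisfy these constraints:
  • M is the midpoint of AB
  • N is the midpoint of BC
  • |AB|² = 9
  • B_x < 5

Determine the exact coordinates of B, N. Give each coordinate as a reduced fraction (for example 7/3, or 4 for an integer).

1. B_x = 2  [B = 2·M−A = 2·(7/2, 18)−(5, 18)]
2. B_y = 18  [B = 2·M−A = 2·(7/2, 18)−(5, 18)]
   so B = (2, 18)
3. N_x = 9/2  [2·N = B+C = (2, 18)+(7, 14)]
4. N_y = 16  [2·N = B+C = (2, 18)+(7, 14)]
   so N = (9/2, 16)

B = (2, 18)
N = (9/2, 16)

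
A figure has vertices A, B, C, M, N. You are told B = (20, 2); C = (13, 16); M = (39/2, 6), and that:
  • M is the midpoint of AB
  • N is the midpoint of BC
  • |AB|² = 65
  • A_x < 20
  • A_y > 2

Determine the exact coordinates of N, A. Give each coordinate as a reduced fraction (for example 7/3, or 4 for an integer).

1. A_x = 19  [A = 2·M−B = 2·(39/2, 6)−(20, 2)]
2. A_y = 10  [A = 2·M−B = 2·(39/2, 6)−(20, 2)]
   so A = (19, 10)
3. N_x = 33/2  [2·N = B+C = (20, 2)+(13, 16)]
4. N_y = 9  [2·N = B+C = (20, 2)+(13, 16)]
   so N = (33/2, 9)

N = (33/2, 9)
A = (19, 10)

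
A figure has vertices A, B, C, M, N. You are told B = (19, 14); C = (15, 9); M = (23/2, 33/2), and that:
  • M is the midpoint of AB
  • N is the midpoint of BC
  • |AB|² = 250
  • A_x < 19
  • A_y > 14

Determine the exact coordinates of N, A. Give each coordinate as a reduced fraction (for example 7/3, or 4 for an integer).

1. A_x = 4  [A = 2·M−B = 2·(23/2, 33/2)−(19, 14)]
2. A_y = 19  [A = 2·M−B = 2·(23/2, 33/2)−(19, 14)]
   so A = (4, 19)
3. N_x = 17  [2·N = B+C = (19, 14)+(15, 9)]
4. N_y = 23/2  [2·N = B+C = (19, 14)+(15, 9)]
   so N = (17, 23/2)

N = (17, 23/2)
A = (4, 19)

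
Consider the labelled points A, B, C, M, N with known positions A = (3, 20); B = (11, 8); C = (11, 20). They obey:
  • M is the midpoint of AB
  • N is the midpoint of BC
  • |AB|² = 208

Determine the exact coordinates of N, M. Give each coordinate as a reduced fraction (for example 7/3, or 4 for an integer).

N = (11, 14)
M = (7, 14)

1. M_x = 7  [2·M = A+B = (3, 20)+(11, 8)]
2. M_y = 14  [2·M = A+B = (3, 20)+(11, 8)]
   so M = (7, 14)
3. N_x = 11  [2·N = B+C = (11, 8)+(11, 20)]
4. N_y = 14  [2·N = B+C = (11, 8)+(11, 20)]
   so N = (11, 14)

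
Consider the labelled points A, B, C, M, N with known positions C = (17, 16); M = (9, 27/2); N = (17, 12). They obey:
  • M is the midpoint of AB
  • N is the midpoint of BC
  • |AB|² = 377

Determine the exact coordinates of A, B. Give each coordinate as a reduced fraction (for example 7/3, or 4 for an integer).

A = (1, 19)
B = (17, 8)

1. B_x = 17  [B = 2·N−C = 2·(17, 12)−(17, 16)]
2. B_y = 8  [B = 2·N−C = 2·(17, 12)−(17, 16)]
   so B = (17, 8)
3. A_x = 1  [A = 2·M−B = 2·(9, 27/2)−(17, 8)]
4. A_y = 19  [A = 2·M−B = 2·(9, 27/2)−(17, 8)]
   so A = (1, 19)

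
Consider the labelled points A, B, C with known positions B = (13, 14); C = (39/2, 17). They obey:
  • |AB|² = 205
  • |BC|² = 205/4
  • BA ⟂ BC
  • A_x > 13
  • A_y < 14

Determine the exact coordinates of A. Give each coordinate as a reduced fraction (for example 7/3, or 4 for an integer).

A = (19, 1)

1. A_x = 19  [[BA ⟂ BC ⇒ 13/2x+3y-253/2=0] ∩ [|A−(13, 14)|²=205]]
2. A_y = 1  [[BA ⟂ BC ⇒ 13/2x+3y-253/2=0] ∩ [|A−(13, 14)|²=205]]
   so A = (19, 1)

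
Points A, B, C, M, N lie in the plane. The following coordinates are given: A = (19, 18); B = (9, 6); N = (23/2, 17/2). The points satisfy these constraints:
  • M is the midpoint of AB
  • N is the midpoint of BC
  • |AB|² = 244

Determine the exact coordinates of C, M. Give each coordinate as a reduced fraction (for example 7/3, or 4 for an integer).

1. M_x = 14  [2·M = A+B = (19, 18)+(9, 6)]
2. M_y = 12  [2·M = A+B = (19, 18)+(9, 6)]
   so M = (14, 12)
3. C_x = 14  [C = 2·N−B = 2·(23/2, 17/2)−(9, 6)]
4. C_y = 11  [C = 2·N−B = 2·(23/2, 17/2)−(9, 6)]
   so C = (14, 11)

C = (14, 11)
M = (14, 12)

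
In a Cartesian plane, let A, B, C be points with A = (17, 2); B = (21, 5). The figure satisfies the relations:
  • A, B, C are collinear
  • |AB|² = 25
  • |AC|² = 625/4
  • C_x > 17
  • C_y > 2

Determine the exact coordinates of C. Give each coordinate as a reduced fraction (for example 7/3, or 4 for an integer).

C = (27, 19/2)

1. C_x = 27  [[A, B, C are collinear ⇒ -3x+4y+43=0] ∩ [|C−(17, 2)|²=625/4]]
2. C_y = 19/2  [[A, B, C are collinear ⇒ -3x+4y+43=0] ∩ [|C−(17, 2)|²=625/4]]
   so C = (27, 19/2)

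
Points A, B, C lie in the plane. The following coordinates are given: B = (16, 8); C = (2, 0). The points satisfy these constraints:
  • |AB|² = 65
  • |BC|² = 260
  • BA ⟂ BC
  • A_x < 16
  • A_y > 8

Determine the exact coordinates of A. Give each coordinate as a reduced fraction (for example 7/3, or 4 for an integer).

1. A_x = 12  [[BA ⟂ BC ⇒ -14x-8y+288=0] ∩ [|A−(16, 8)|²=65]]
2. A_y = 15  [[BA ⟂ BC ⇒ -14x-8y+288=0] ∩ [|A−(16, 8)|²=65]]
   so A = (12, 15)

A = (12, 15)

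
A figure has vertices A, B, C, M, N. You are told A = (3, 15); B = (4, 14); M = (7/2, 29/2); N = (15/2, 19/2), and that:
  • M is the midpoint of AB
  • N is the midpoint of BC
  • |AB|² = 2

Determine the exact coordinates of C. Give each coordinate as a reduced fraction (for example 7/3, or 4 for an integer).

1. C_x = 11  [C = 2·N−B = 2·(15/2, 19/2)−(4, 14)]
2. C_y = 5  [C = 2·N−B = 2·(15/2, 19/2)−(4, 14)]
   so C = (11, 5)

C = (11, 5)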